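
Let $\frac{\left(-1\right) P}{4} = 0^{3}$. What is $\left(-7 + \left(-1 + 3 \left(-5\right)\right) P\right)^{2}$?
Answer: $49$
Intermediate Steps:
$P = 0$ ($P = - 4 \cdot 0^{3} = \left(-4\right) 0 = 0$)
$\left(-7 + \left(-1 + 3 \left(-5\right)\right) P\right)^{2} = \left(-7 + \left(-1 + 3 \left(-5\right)\right) 0\right)^{2} = \left(-7 + \left(-1 - 15\right) 0\right)^{2} = \left(-7 - 0\right)^{2} = \left(-7 + 0\right)^{2} = \left(-7\right)^{2} = 49$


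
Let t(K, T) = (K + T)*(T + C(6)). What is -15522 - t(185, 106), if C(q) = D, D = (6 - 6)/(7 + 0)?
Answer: -46368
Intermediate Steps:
D = 0 (D = 0/7 = 0*(1/7) = 0)
C(q) = 0
t(K, T) = T*(K + T) (t(K, T) = (K + T)*(T + 0) = (K + T)*T = T*(K + T))
-15522 - t(185, 106) = -15522 - 106*(185 + 106) = -15522 - 106*291 = -15522 - 1*30846 = -15522 - 30846 = -46368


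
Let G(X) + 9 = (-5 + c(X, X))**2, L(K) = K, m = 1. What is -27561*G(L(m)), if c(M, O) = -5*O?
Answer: -2508051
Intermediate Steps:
G(X) = -9 + (-5 - 5*X)**2
-27561*G(L(m)) = -27561*(-9 + 25*(1 + 1)**2) = -27561*(-9 + 25*2**2) = -27561*(-9 + 25*4) = -27561*(-9 + 100) = -27561*91 = -2508051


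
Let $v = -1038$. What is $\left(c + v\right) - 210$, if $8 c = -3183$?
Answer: $- \frac{13167}{8} \approx -1645.9$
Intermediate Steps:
$c = - \frac{3183}{8}$ ($c = \frac{1}{8} \left(-3183\right) = - \frac{3183}{8} \approx -397.88$)
$\left(c + v\right) - 210 = \left(- \frac{3183}{8} - 1038\right) - 210 = - \frac{11487}{8} - 210 = - \frac{13167}{8}$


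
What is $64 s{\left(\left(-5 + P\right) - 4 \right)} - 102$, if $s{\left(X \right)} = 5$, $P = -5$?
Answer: $218$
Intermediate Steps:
$64 s{\left(\left(-5 + P\right) - 4 \right)} - 102 = 64 \cdot 5 - 102 = 320 - 102 = 218$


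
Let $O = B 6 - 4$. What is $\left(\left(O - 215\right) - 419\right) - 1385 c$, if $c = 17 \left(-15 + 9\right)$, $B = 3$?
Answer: $140650$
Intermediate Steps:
$O = 14$ ($O = 3 \cdot 6 - 4 = 18 - 4 = 14$)
$c = -102$ ($c = 17 \left(-6\right) = -102$)
$\left(\left(O - 215\right) - 419\right) - 1385 c = \left(\left(14 - 215\right) - 419\right) - -141270 = \left(-201 - 419\right) + 141270 = -620 + 141270 = 140650$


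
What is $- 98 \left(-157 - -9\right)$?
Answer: $14504$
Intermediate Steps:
$- 98 \left(-157 - -9\right) = - 98 \left(-157 + \left(-136 + 145\right)\right) = - 98 \left(-157 + 9\right) = \left(-98\right) \left(-148\right) = 14504$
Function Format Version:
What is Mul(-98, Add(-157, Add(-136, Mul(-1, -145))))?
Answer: 14504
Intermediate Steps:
Mul(-98, Add(-157, Add(-136, Mul(-1, -145)))) = Mul(-98, Add(-157, Add(-136, 145))) = Mul(-98, Add(-157, 9)) = Mul(-98, -148) = 14504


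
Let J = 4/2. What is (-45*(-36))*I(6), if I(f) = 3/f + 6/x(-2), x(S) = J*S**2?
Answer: 2025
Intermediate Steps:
J = 2 (J = 4*(1/2) = 2)
x(S) = 2*S**2
I(f) = 3/4 + 3/f (I(f) = 3/f + 6/((2*(-2)**2)) = 3/f + 6/((2*4)) = 3/f + 6/8 = 3/f + 6*(1/8) = 3/f + 3/4 = 3/4 + 3/f)
(-45*(-36))*I(6) = (-45*(-36))*(3/4 + 3/6) = 1620*(3/4 + 3*(1/6)) = 1620*(3/4 + 1/2) = 1620*(5/4) = 2025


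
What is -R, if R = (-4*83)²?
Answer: -110224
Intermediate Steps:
R = 110224 (R = (-332)² = 110224)
-R = -1*110224 = -110224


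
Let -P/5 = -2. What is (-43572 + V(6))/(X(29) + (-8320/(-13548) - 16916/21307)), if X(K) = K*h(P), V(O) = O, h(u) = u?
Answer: -1572009600447/10457699339 ≈ -150.32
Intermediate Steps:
P = 10 (P = -5*(-2) = 10)
X(K) = 10*K (X(K) = K*10 = 10*K)
(-43572 + V(6))/(X(29) + (-8320/(-13548) - 16916/21307)) = (-43572 + 6)/(10*29 + (-8320/(-13548) - 16916/21307)) = -43566/(290 + (-8320*(-1/13548) - 16916*1/21307)) = -43566/(290 + (2080/3387 - 16916/21307)) = -43566/(290 - 12975932/72166809) = -43566/20915398678/72166809 = -43566*72166809/20915398678 = -1572009600447/10457699339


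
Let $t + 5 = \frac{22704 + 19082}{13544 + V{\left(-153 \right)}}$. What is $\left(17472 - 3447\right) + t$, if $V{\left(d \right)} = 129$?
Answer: $\frac{191737246}{13673} \approx 14023.0$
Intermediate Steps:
$t = - \frac{26579}{13673}$ ($t = -5 + \frac{22704 + 19082}{13544 + 129} = -5 + \frac{41786}{13673} = - \frac{26579}{13673} \approx -1.9439$)
$\left(17472 - 3447\right) + t = \left(17472 - 3447\right) - \frac{26579}{13673} = 14025 - \frac{26579}{13673} = \frac{191737246}{13673}$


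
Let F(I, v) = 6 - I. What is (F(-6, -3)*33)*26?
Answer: 10296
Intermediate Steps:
(F(-6, -3)*33)*26 = ((6 - 1*(-6))*33)*26 = ((6 + 6)*33)*26 = (12*33)*26 = 396*26 = 10296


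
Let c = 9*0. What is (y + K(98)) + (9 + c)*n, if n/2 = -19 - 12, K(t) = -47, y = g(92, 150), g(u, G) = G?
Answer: -455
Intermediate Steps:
y = 150
n = -62 (n = 2*(-19 - 12) = 2*(-31) = -62)
c = 0
(y + K(98)) + (9 + c)*n = (150 - 47) + (9 + 0)*(-62) = 103 + 9*(-62) = 103 - 558 = -455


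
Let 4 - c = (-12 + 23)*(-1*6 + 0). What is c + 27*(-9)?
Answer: -173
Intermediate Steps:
c = 70 (c = 4 - (-12 + 23)*(-1*6 + 0) = 4 - 11*(-6 + 0) = 4 - 11*(-6) = 4 - 1*(-66) = 4 + 66 = 70)
c + 27*(-9) = 70 + 27*(-9) = 70 - 243 = -173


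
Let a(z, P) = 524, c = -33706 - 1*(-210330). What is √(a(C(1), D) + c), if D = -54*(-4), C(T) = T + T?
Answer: 2*√44287 ≈ 420.89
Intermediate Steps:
C(T) = 2*T
c = 176624 (c = -33706 + 210330 = 176624)
D = 216
√(a(C(1), D) + c) = √(524 + 176624) = √177148 = 2*√44287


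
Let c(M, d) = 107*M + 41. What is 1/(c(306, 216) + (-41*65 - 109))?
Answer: 1/30009 ≈ 3.3323e-5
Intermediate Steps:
c(M, d) = 41 + 107*M
1/(c(306, 216) + (-41*65 - 109)) = 1/((41 + 107*306) + (-41*65 - 109)) = 1/((41 + 32742) + (-2665 - 109)) = 1/(32783 - 2774) = 1/30009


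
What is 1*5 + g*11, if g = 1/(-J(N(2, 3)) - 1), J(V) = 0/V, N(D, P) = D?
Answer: -6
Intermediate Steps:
J(V) = 0
g = -1 (g = 1/(-1*0 - 1) = 1/(0 - 1) = 1/(-1) = -1)
1*5 + g*11 = 1*5 - 1*11 = 5 - 11 = -6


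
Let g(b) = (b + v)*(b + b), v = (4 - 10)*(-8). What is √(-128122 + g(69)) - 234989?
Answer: -234989 + 2*I*√27994 ≈ -2.3499e+5 + 334.63*I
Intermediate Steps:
v = 48 (v = -6*(-8) = 48)
g(b) = 2*b*(48 + b) (g(b) = (b + 48)*(b + b) = (48 + b)*(2*b) = 2*b*(48 + b))
√(-128122 + g(69)) - 234989 = √(-128122 + 2*69*(48 + 69)) - 234989 = √(-128122 + 2*69*117) - 234989 = √(-128122 + 16146) - 234989 = √(-111976) - 234989 = 2*I*√27994 - 234989 = -234989 + 2*I*√27994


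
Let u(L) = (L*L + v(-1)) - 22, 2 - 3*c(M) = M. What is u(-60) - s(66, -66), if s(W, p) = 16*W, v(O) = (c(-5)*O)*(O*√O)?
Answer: 2522 + 7*I/3 ≈ 2522.0 + 2.3333*I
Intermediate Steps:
c(M) = ⅔ - M/3
v(O) = 7*O^(5/2)/3 (v(O) = ((⅔ - ⅓*(-5))*O)*(O*√O) = ((⅔ + 5/3)*O)*O^(3/2) = (7*O/3)*O^(3/2) = 7*O^(5/2)/3)
u(L) = -22 + L² + 7*I/3 (u(L) = (L*L + 7*(-1)^(5/2)/3) - 22 = (L² + 7*I/3) - 22 = -22 + L² + 7*I/3)
u(-60) - s(66, -66) = (-22 + (-60)² + 7*I/3) - 16*66 = (-22 + 3600 + 7*I/3) - 1*1056 = (3578 + 7*I/3) - 1056 = 2522 + 7*I/3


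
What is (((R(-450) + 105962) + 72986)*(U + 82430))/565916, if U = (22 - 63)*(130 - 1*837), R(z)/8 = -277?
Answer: 4922737311/141479 ≈ 34795.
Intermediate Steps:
R(z) = -2216 (R(z) = 8*(-277) = -2216)
U = 28987 (U = -41*(130 - 837) = -41*(-707) = 28987)
(((R(-450) + 105962) + 72986)*(U + 82430))/565916 = (((-2216 + 105962) + 72986)*(28987 + 82430))/565916 = ((103746 + 72986)*111417)*(1/565916) = (176732*111417)*(1/565916) = 19690949244*(1/565916) = 4922737311/141479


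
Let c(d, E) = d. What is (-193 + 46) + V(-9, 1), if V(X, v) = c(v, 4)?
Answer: -146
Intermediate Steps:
V(X, v) = v
(-193 + 46) + V(-9, 1) = (-193 + 46) + 1 = -147 + 1 = -146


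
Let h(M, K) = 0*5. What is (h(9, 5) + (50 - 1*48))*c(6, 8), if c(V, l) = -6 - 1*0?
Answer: -12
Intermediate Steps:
h(M, K) = 0
c(V, l) = -6 (c(V, l) = -6 + 0 = -6)
(h(9, 5) + (50 - 1*48))*c(6, 8) = (0 + (50 - 1*48))*(-6) = (0 + (50 - 48))*(-6) = (0 + 2)*(-6) = 2*(-6) = -12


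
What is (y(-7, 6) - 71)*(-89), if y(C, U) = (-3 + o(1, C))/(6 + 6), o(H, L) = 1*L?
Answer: 38359/6 ≈ 6393.2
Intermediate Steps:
o(H, L) = L
y(C, U) = -¼ + C/12 (y(C, U) = (-3 + C)/(6 + 6) = (-3 + C)/12 = (-3 + C)*(1/12) = -¼ + C/12)
(y(-7, 6) - 71)*(-89) = ((-¼ + (1/12)*(-7)) - 71)*(-89) = ((-¼ - 7/12) - 71)*(-89) = (-⅚ - 71)*(-89) = -431/6*(-89) = 38359/6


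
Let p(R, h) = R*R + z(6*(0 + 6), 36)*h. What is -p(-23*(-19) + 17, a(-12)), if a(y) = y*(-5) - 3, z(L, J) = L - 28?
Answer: -206572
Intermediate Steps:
z(L, J) = -28 + L
a(y) = -3 - 5*y (a(y) = -5*y - 3 = -3 - 5*y)
p(R, h) = R² + 8*h (p(R, h) = R*R + (-28 + 6*(0 + 6))*h = R² + (-28 + 6*6)*h = R² + (-28 + 36)*h = R² + 8*h)
-p(-23*(-19) + 17, a(-12)) = -((-23*(-19) + 17)² + 8*(-3 - 5*(-12))) = -((437 + 17)² + 8*(-3 + 60)) = -(454² + 8*57) = -(206116 + 456) = -1*206572 = -206572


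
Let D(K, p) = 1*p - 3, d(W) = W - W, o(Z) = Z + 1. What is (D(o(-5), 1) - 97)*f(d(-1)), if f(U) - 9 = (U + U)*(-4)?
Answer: -891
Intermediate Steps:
o(Z) = 1 + Z
d(W) = 0
f(U) = 9 - 8*U (f(U) = 9 + (U + U)*(-4) = 9 + (2*U)*(-4) = 9 - 8*U)
D(K, p) = -3 + p (D(K, p) = p - 3 = -3 + p)
(D(o(-5), 1) - 97)*f(d(-1)) = ((-3 + 1) - 97)*(9 - 8*0) = (-2 - 97)*(9 + 0) = -99*9 = -891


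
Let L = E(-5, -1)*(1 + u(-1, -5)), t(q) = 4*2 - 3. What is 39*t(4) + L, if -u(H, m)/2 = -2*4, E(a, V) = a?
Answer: 110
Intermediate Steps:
u(H, m) = 16 (u(H, m) = -(-4)*4 = -2*(-8) = 16)
t(q) = 5 (t(q) = 8 - 3 = 5)
L = -85 (L = -5*(1 + 16) = -5*17 = -85)
39*t(4) + L = 39*5 - 85 = 195 - 85 = 110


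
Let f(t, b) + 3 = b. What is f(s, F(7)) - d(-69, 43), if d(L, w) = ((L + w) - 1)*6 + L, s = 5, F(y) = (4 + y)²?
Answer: 349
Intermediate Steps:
d(L, w) = -6 + 6*w + 7*L (d(L, w) = (-1 + L + w)*6 + L = (-6 + 6*L + 6*w) + L = -6 + 6*w + 7*L)
f(t, b) = -3 + b
f(s, F(7)) - d(-69, 43) = (-3 + (4 + 7)²) - (-6 + 6*43 + 7*(-69)) = (-3 + 11²) - (-6 + 258 - 483) = (-3 + 121) - 1*(-231) = 118 + 231 = 349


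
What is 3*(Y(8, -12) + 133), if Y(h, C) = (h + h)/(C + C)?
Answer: 397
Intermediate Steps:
Y(h, C) = h/C (Y(h, C) = (2*h)/((2*C)) = (2*h)*(1/(2*C)) = h/C)
3*(Y(8, -12) + 133) = 3*(8/(-12) + 133) = 3*(8*(-1/12) + 133) = 3*(-⅔ + 133) = 3*(397/3) = 397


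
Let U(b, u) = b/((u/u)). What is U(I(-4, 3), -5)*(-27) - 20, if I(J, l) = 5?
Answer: -155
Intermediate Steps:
U(b, u) = b (U(b, u) = b/1 = b*1 = b)
U(I(-4, 3), -5)*(-27) - 20 = 5*(-27) - 20 = -135 - 20 = -155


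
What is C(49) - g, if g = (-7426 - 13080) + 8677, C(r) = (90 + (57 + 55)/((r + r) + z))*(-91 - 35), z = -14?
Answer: 321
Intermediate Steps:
C(r) = -11340 - 14112/(-14 + 2*r) (C(r) = (90 + (57 + 55)/((r + r) - 14))*(-91 - 35) = (90 + 112/(2*r - 14))*(-126) = (90 + 112/(-14 + 2*r))*(-126) = -11340 - 14112/(-14 + 2*r))
g = -11829 (g = -20506 + 8677 = -11829)
C(49) - g = 252*(287 - 45*49)/(-7 + 49) - 1*(-11829) = 252*(287 - 2205)/42 + 11829 = 252*(1/42)*(-1918) + 11829 = -11508 + 11829 = 321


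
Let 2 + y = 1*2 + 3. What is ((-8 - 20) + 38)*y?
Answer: 30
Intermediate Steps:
y = 3 (y = -2 + (1*2 + 3) = -2 + (2 + 3) = -2 + 5 = 3)
((-8 - 20) + 38)*y = ((-8 - 20) + 38)*3 = (-28 + 38)*3 = 10*3 = 30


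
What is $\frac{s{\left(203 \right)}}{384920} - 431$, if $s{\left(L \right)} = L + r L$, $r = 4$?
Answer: $- \frac{33179901}{76984} \approx -431.0$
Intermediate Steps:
$s{\left(L \right)} = 5 L$ ($s{\left(L \right)} = L + 4 L = 5 L$)
$\frac{s{\left(203 \right)}}{384920} - 431 = \frac{5 \cdot 203}{384920} - 431 = 1015 \cdot \frac{1}{384920} - 431 = \frac{203}{76984} - 431 = - \frac{33179901}{76984}$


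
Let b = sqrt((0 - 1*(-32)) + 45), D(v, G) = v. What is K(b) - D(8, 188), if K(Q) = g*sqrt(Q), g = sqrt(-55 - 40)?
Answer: -8 + I*77**(1/4)*sqrt(95) ≈ -8.0 + 28.872*I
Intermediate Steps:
b = sqrt(77) (b = sqrt((0 + 32) + 45) = sqrt(32 + 45) = sqrt(77) ≈ 8.7750)
g = I*sqrt(95) (g = sqrt(-95) = I*sqrt(95) ≈ 9.7468*I)
K(Q) = I*sqrt(95)*sqrt(Q) (K(Q) = (I*sqrt(95))*sqrt(Q) = I*sqrt(95)*sqrt(Q))
K(b) - D(8, 188) = I*sqrt(95)*sqrt(sqrt(77)) - 1*8 = I*sqrt(95)*77**(1/4) - 8 = I*77**(1/4)*sqrt(95) - 8 = -8 + I*77**(1/4)*sqrt(95)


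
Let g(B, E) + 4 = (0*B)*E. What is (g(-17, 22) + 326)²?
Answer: 103684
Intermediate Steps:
g(B, E) = -4 (g(B, E) = -4 + (0*B)*E = -4 + 0*E = -4 + 0 = -4)
(g(-17, 22) + 326)² = (-4 + 326)² = 322² = 103684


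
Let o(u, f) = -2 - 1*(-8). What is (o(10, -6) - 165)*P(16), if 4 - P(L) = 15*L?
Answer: 37524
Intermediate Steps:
o(u, f) = 6 (o(u, f) = -2 + 8 = 6)
P(L) = 4 - 15*L
(o(10, -6) - 165)*P(16) = (6 - 165)*(4 - 15*16) = -159*(4 - 240) = -159*(-236) = 37524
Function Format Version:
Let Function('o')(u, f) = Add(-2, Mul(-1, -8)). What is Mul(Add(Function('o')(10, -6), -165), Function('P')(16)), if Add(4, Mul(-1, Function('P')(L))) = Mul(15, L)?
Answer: 37524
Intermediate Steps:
Function('o')(u, f) = 6 (Function('o')(u, f) = Add(-2, 8) = 6)
Function('P')(L) = Add(4, Mul(-15, L)) (Function('P')(L) = Add(4, Mul(-1, Mul(15, L))) = Add(4, Mul(-15, L)))
Mul(Add(Function('o')(10, -6), -165), Function('P')(16)) = Mul(Add(6, -165), Add(4, Mul(-15, 16))) = Mul(-159, Add(4, -240)) = Mul(-159, -236) = 37524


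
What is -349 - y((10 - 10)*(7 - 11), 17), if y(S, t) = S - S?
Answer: -349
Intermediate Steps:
y(S, t) = 0
-349 - y((10 - 10)*(7 - 11), 17) = -349 - 1*0 = -349 + 0 = -349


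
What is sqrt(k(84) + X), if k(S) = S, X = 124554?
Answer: sqrt(124638) ≈ 353.04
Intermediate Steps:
sqrt(k(84) + X) = sqrt(84 + 124554) = sqrt(124638)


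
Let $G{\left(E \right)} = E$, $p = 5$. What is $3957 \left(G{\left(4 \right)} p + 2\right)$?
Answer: $87054$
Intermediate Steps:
$3957 \left(G{\left(4 \right)} p + 2\right) = 3957 \left(4 \cdot 5 + 2\right) = 3957 \left(20 + 2\right) = 3957 \cdot 22 = 87054$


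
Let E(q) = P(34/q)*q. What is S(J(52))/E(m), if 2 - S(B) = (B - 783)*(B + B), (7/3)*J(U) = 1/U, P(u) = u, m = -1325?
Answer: 987523/2252432 ≈ 0.43843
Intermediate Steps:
J(U) = 3/(7*U)
E(q) = 34 (E(q) = (34/q)*q = 34)
S(B) = 2 - 2*B*(-783 + B) (S(B) = 2 - (B - 783)*(B + B) = 2 - (-783 + B)*2*B = 2 - 2*B*(-783 + B))
S(J(52))/E(m) = (2 - 2*((3/7)/52)² + 1566*((3/7)/52))/34 = (2 - 2*((3/7)*(1/52))² + 1566*((3/7)*(1/52)))*(1/34) = (2 - 2*(3/364)² + 1566*(3/364))*(1/34) = (2 - 2*9/132496 + 2349/182)*(1/34) = (2 - 9/66248 + 2349/182)*(1/34) = (987523/66248)*(1/34) = 987523/2252432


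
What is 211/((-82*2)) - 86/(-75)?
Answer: -1721/12300 ≈ -0.13992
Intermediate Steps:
211/((-82*2)) - 86/(-75) = 211/(-164) - 86*(-1/75) = 211*(-1/164) + 86/75 = -211/164 + 86/75 = -1721/12300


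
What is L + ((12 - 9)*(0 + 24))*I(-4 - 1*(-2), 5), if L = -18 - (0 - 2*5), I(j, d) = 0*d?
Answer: -8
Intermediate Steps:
I(j, d) = 0
L = -8 (L = -18 - (0 - 10) = -18 - 1*(-10) = -18 + 10 = -8)
L + ((12 - 9)*(0 + 24))*I(-4 - 1*(-2), 5) = -8 + ((12 - 9)*(0 + 24))*0 = -8 + (3*24)*0 = -8 + 72*0 = -8 + 0 = -8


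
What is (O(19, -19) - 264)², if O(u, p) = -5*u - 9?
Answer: 135424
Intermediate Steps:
O(u, p) = -9 - 5*u
(O(19, -19) - 264)² = ((-9 - 5*19) - 264)² = ((-9 - 95) - 264)² = (-104 - 264)² = (-368)² = 135424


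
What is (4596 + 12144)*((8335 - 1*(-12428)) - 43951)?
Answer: -388167120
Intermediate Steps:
(4596 + 12144)*((8335 - 1*(-12428)) - 43951) = 16740*((8335 + 12428) - 43951) = 16740*(20763 - 43951) = 16740*(-23188) = -388167120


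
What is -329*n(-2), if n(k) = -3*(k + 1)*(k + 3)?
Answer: -987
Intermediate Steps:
n(k) = -3*(1 + k)*(3 + k)
-329*n(-2) = -329*(-9 - 12*(-2) - 3*(-2)**2) = -329*(-9 + 24 - 3*4) = -329*(-9 + 24 - 12) = -329*3 = -987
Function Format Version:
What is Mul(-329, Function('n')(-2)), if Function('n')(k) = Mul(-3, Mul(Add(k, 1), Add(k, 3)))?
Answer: -987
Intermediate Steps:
Function('n')(k) = Mul(-3, Add(1, k), Add(3, k)) (Function('n')(k) = Mul(-3, Mul(Add(1, k), Add(3, k))) = Mul(-3, Add(1, k), Add(3, k)))
Mul(-329, Function('n')(-2)) = Mul(-329, Add(-9, Mul(-12, -2), Mul(-3, Pow(-2, 2)))) = Mul(-329, Add(-9, 24, Mul(-3, 4))) = Mul(-329, Add(-9, 24, -12)) = Mul(-329, 3) = -987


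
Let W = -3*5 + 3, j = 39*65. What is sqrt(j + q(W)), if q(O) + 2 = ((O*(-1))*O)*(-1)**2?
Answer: sqrt(2389) ≈ 48.877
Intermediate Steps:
j = 2535
W = -12 (W = -15 + 3 = -12)
q(O) = -2 - O**2 (q(O) = -2 + ((O*(-1))*O)*(-1)**2 = -2 + ((-O)*O)*1 = -2 - O**2*1 = -2 - O**2)
sqrt(j + q(W)) = sqrt(2535 + (-2 - 1*(-12)**2)) = sqrt(2535 + (-2 - 1*144)) = sqrt(2535 + (-2 - 144)) = sqrt(2535 - 146) = sqrt(2389)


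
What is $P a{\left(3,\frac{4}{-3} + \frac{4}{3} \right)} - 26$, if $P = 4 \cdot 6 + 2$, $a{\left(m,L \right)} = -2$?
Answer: $-78$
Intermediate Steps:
$P = 26$ ($P = 24 + 2 = 26$)
$P a{\left(3,\frac{4}{-3} + \frac{4}{3} \right)} - 26 = 26 \left(-2\right) - 26 = -52 - 26 = -78$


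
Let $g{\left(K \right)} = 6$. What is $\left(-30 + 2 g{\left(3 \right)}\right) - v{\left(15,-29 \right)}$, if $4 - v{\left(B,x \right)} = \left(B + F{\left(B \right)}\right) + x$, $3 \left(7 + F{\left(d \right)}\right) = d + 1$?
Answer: $- \frac{113}{3} \approx -37.667$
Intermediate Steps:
$F{\left(d \right)} = - \frac{20}{3} + \frac{d}{3}$ ($F{\left(d \right)} = -7 + \frac{d + 1}{3} = -7 + \frac{1 + d}{3} = -7 + \left(\frac{1}{3} + \frac{d}{3}\right) = - \frac{20}{3} + \frac{d}{3}$)
$v{\left(B,x \right)} = \frac{32}{3} - x - \frac{4 B}{3}$ ($v{\left(B,x \right)} = 4 - \left(\left(B + \left(- \frac{20}{3} + \frac{B}{3}\right)\right) + x\right) = 4 - \left(\left(- \frac{20}{3} + \frac{4 B}{3}\right) + x\right) = 4 - \left(- \frac{20}{3} + x + \frac{4 B}{3}\right) = \frac{32}{3} - x - \frac{4 B}{3}$)
$\left(-30 + 2 g{\left(3 \right)}\right) - v{\left(15,-29 \right)} = \left(-30 + 2 \cdot 6\right) - \left(\frac{32}{3} - -29 - 20\right) = \left(-30 + 12\right) - \left(\frac{32}{3} + 29 - 20\right) = -18 - \frac{59}{3} = - \frac{113}{3}$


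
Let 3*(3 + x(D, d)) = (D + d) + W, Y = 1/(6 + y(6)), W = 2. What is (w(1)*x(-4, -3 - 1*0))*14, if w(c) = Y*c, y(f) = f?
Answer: -49/9 ≈ -5.4444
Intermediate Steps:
Y = 1/12 (Y = 1/(6 + 6) = 1/12 ≈ 0.083333)
w(c) = c/12
x(D, d) = -7/3 + D/3 + d/3 (x(D, d) = -3 + ((D + d) + 2)/3 = -3 + (2 + D + d)/3 = -3 + (⅔ + D/3 + d/3) = -7/3 + D/3 + d/3)
(w(1)*x(-4, -3 - 1*0))*14 = (((1/12)*1)*(-7/3 + (⅓)*(-4) + (-3 - 1*0)/3))*14 = ((-7/3 - 4/3 + (-3 + 0)/3)/12)*14 = ((-7/3 - 4/3 + (⅓)*(-3))/12)*14 = ((-7/3 - 4/3 - 1)/12)*14 = ((1/12)*(-14/3))*14 = -7/18*14 = -49/9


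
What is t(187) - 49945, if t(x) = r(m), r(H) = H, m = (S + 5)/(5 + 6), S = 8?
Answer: -549382/11 ≈ -49944.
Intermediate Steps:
m = 13/11 (m = (8 + 5)/(5 + 6) = 13/11 ≈ 1.1818)
t(x) = 13/11
t(187) - 49945 = 13/11 - 49945 = -549382/11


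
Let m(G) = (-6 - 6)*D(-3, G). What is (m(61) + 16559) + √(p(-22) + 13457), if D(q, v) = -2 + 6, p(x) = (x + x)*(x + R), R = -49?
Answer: 16511 + √16581 ≈ 16640.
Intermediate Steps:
p(x) = 2*x*(-49 + x) (p(x) = (x + x)*(x - 49) = (2*x)*(-49 + x) = 2*x*(-49 + x))
D(q, v) = 4
m(G) = -48 (m(G) = (-6 - 6)*4 = -12*4 = -48)
(m(61) + 16559) + √(p(-22) + 13457) = (-48 + 16559) + √(2*(-22)*(-49 - 22) + 13457) = 16511 + √(2*(-22)*(-71) + 13457) = 16511 + √(3124 + 13457) = 16511 + √16581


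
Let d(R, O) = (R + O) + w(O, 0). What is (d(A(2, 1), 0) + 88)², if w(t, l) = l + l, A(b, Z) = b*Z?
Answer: 8100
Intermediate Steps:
A(b, Z) = Z*b
w(t, l) = 2*l
d(R, O) = O + R (d(R, O) = (R + O) + 2*0 = (O + R) + 0 = O + R)
(d(A(2, 1), 0) + 88)² = ((0 + 1*2) + 88)² = ((0 + 2) + 88)² = (2 + 88)² = 90² = 8100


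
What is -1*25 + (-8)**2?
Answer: 39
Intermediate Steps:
-1*25 + (-8)**2 = -25 + 64 = 39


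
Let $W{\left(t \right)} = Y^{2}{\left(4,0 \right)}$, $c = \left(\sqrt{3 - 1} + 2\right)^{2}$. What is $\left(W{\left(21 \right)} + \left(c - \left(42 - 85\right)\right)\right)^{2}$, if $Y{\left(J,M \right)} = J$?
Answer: $4257 + 520 \sqrt{2} \approx 4992.4$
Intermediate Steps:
$c = \left(2 + \sqrt{2}\right)^{2}$ ($c = \left(\sqrt{2} + 2\right)^{2} = \left(2 + \sqrt{2}\right)^{2} \approx 11.657$)
$W{\left(t \right)} = 16$ ($W{\left(t \right)} = 4^{2} = 16$)
$\left(W{\left(21 \right)} + \left(c - \left(42 - 85\right)\right)\right)^{2} = \left(16 + \left(\left(2 + \sqrt{2}\right)^{2} - \left(42 - 85\right)\right)\right)^{2} = \left(16 + \left(\left(2 + \sqrt{2}\right)^{2} - -43\right)\right)^{2} = \left(16 + \left(\left(2 + \sqrt{2}\right)^{2} + 43\right)\right)^{2} = \left(16 + \left(43 + \left(2 + \sqrt{2}\right)^{2}\right)\right)^{2} = \left(59 + \left(2 + \sqrt{2}\right)^{2}\right)^{2}$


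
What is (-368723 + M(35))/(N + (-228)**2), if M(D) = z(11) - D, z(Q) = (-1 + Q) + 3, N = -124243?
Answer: 368745/72259 ≈ 5.1031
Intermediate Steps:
z(Q) = 2 + Q
M(D) = 13 - D (M(D) = (2 + 11) - D = 13 - D)
(-368723 + M(35))/(N + (-228)**2) = (-368723 + (13 - 1*35))/(-124243 + (-228)**2) = (-368723 + (13 - 35))/(-124243 + 51984) = (-368723 - 22)/(-72259) = -368745*(-1/72259) = 368745/72259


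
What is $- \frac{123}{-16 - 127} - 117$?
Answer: $- \frac{16608}{143} \approx -116.14$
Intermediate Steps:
$- \frac{123}{-16 - 127} - 117 = - \frac{123}{-143} - 117 = \left(-123\right) \left(- \frac{1}{143}\right) - 117 = \frac{123}{143} - 117 = - \frac{16608}{143}$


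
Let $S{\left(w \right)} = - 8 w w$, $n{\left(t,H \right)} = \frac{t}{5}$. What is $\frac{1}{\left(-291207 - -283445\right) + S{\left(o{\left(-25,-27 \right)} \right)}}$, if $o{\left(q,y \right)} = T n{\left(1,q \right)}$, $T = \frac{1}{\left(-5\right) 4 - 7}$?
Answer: $- \frac{18225}{141462458} \approx -0.00012883$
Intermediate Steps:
$n{\left(t,H \right)} = \frac{t}{5}$ ($n{\left(t,H \right)} = t \frac{1}{5} = \frac{t}{5}$)
$T = - \frac{1}{27}$ ($T = \frac{1}{-20 - 7} = \frac{1}{-27} = - \frac{1}{27} \approx -0.037037$)
$o{\left(q,y \right)} = - \frac{1}{135}$ ($o{\left(q,y \right)} = - \frac{\frac{1}{5} \cdot 1}{27} = \left(- \frac{1}{27}\right) \frac{1}{5} = - \frac{1}{135}$)
$S{\left(w \right)} = - 8 w^{2}$
$\frac{1}{\left(-291207 - -283445\right) + S{\left(o{\left(-25,-27 \right)} \right)}} = \frac{1}{\left(-291207 - -283445\right) - 8 \left(- \frac{1}{135}\right)^{2}} = \frac{1}{\left(-291207 + 283445\right) - \frac{8}{18225}} = \frac{1}{-7762 - \frac{8}{18225}} = \frac{1}{- \frac{141462458}{18225}} = - \frac{18225}{141462458}$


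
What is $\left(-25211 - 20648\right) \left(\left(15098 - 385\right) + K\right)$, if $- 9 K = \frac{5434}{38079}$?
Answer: $- \frac{231234904901231}{342711} \approx -6.7472 \cdot 10^{8}$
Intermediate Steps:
$K = - \frac{5434}{342711}$ ($K = - \frac{5434 \cdot \frac{1}{38079}}{9} = \left(- \frac{1}{9}\right) \frac{5434}{38079} = - \frac{5434}{342711} \approx -0.015856$)
$\left(-25211 - 20648\right) \left(\left(15098 - 385\right) + K\right) = \left(-25211 - 20648\right) \left(\left(15098 - 385\right) - \frac{5434}{342711}\right) = - 45859 \left(14713 - \frac{5434}{342711}\right) = \left(-45859\right) \frac{5042301509}{342711} = - \frac{231234904901231}{342711}$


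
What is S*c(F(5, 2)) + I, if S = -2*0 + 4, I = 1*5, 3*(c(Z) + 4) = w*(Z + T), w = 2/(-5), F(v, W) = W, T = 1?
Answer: -63/5 ≈ -12.600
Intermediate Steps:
w = -⅖ (w = 2*(-⅕) = -⅖ ≈ -0.40000)
c(Z) = -62/15 - 2*Z/15 (c(Z) = -4 + (-2*(Z + 1)/5)/3 = -4 + (-2*(1 + Z)/5)/3 = -4 + (-⅖ - 2*Z/5)/3 = -4 + (-2/15 - 2*Z/15) = -62/15 - 2*Z/15)
I = 5
S = 4 (S = 0 + 4 = 4)
S*c(F(5, 2)) + I = 4*(-62/15 - 2/15*2) + 5 = 4*(-62/15 - 4/15) + 5 = 4*(-22/5) + 5 = -88/5 + 5 = -63/5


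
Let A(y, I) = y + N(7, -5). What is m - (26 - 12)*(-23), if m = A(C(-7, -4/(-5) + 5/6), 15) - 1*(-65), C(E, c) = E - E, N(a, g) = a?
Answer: 394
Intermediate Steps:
C(E, c) = 0
A(y, I) = 7 + y (A(y, I) = y + 7 = 7 + y)
m = 72 (m = (7 + 0) - 1*(-65) = 7 + 65 = 72)
m - (26 - 12)*(-23) = 72 - (26 - 12)*(-23) = 72 - 14*(-23) = 72 - 1*(-322) = 72 + 322 = 394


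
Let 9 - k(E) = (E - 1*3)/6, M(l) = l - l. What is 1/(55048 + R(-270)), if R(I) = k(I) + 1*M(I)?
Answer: 2/110205 ≈ 1.8148e-5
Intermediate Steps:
M(l) = 0
k(E) = 19/2 - E/6 (k(E) = 9 - (E - 1*3)/6 = 9 - (E - 3)/6 = 9 - (-3 + E)/6 = 9 - (-½ + E/6) = 9 + (½ - E/6) = 19/2 - E/6)
R(I) = 19/2 - I/6 (R(I) = (19/2 - I/6) + 1*0 = (19/2 - I/6) + 0 = 19/2 - I/6)
1/(55048 + R(-270)) = 1/(55048 + (19/2 - ⅙*(-270))) = 1/(55048 + (19/2 + 45)) = 1/(55048 + 109/2) = 1/(110205/2) = 2/110205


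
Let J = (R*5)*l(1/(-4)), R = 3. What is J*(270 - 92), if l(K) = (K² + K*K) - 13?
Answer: -137505/4 ≈ -34376.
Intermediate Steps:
l(K) = -13 + 2*K² (l(K) = (K² + K²) - 13 = 2*K² - 13 = -13 + 2*K²)
J = -1545/8 (J = (3*5)*(-13 + 2*(1/(-4))²) = 15*(-13 + 2*(-¼)²) = 15*(-13 + 2*(1/16)) = 15*(-13 + ⅛) = 15*(-103/8) = -1545/8 ≈ -193.13)
J*(270 - 92) = -1545*(270 - 92)/8 = -1545/8*178 = -137505/4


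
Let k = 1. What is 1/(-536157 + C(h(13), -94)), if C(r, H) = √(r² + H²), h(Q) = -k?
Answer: -536157/287464319812 - √8837/287464319812 ≈ -1.8655e-6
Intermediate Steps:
h(Q) = -1 (h(Q) = -1*1 = -1)
C(r, H) = √(H² + r²)
1/(-536157 + C(h(13), -94)) = 1/(-536157 + √((-94)² + (-1)²)) = 1/(-536157 + √(8836 + 1)) = 1/(-536157 + √8837)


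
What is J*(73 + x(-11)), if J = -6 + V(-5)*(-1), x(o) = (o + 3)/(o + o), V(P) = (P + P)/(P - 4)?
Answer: -17216/33 ≈ -521.70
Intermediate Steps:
V(P) = 2*P/(-4 + P) (V(P) = (2*P)/(-4 + P) = 2*P/(-4 + P))
x(o) = (3 + o)/(2*o) (x(o) = (3 + o)/((2*o)) = (3 + o)*(1/(2*o)) = (3 + o)/(2*o))
J = -64/9 (J = -6 + (2*(-5)/(-4 - 5))*(-1) = -6 + (2*(-5)/(-9))*(-1) = -6 + (2*(-5)*(-1/9))*(-1) = -6 + (10/9)*(-1) = -6 - 10/9 = -64/9 ≈ -7.1111)
J*(73 + x(-11)) = -64*(73 + (1/2)*(3 - 11)/(-11))/9 = -64*(73 + (1/2)*(-1/11)*(-8))/9 = -64*(73 + 4/11)/9 = -64/9*807/11 = -17216/33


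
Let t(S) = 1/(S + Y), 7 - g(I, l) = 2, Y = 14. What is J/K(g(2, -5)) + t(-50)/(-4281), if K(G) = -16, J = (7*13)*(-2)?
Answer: 3506141/308232 ≈ 11.375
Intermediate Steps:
g(I, l) = 5 (g(I, l) = 7 - 1*2 = 7 - 2 = 5)
t(S) = 1/(14 + S) (t(S) = 1/(S + 14) = 1/(14 + S))
J = -182 (J = 91*(-2) = -182)
J/K(g(2, -5)) + t(-50)/(-4281) = -182/(-16) + 1/((14 - 50)*(-4281)) = -182*(-1/16) - 1/4281/(-36) = 91/8 - 1/36*(-1/4281) = 91/8 + 1/154116 = 3506141/308232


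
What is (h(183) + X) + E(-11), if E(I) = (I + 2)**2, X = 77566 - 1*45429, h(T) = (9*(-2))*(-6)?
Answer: 32326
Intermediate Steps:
h(T) = 108 (h(T) = -18*(-6) = 108)
X = 32137 (X = 77566 - 45429 = 32137)
E(I) = (2 + I)**2
(h(183) + X) + E(-11) = (108 + 32137) + (2 - 11)**2 = 32245 + (-9)**2 = 32245 + 81 = 32326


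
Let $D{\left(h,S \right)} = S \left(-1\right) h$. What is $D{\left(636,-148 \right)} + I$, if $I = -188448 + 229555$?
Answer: $135235$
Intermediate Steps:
$I = 41107$
$D{\left(h,S \right)} = - S h$
$D{\left(636,-148 \right)} + I = \left(-1\right) \left(-148\right) 636 + 41107 = 94128 + 41107 = 135235$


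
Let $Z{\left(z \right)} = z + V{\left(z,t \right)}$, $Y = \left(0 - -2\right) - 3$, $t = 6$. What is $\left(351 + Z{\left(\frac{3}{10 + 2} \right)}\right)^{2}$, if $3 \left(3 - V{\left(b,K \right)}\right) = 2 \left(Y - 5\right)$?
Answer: $\frac{2053489}{16} \approx 1.2834 \cdot 10^{5}$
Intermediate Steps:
$Y = -1$ ($Y = \left(0 + 2\right) - 3 = 2 - 3 = -1$)
$V{\left(b,K \right)} = 7$ ($V{\left(b,K \right)} = 3 - \frac{2 \left(-1 - 5\right)}{3} = 3 - \frac{2 \left(-6\right)}{3} = 3 - -4 = 3 + 4 = 7$)
$Z{\left(z \right)} = 7 + z$ ($Z{\left(z \right)} = z + 7 = 7 + z$)
$\left(351 + Z{\left(\frac{3}{10 + 2} \right)}\right)^{2} = \left(351 + \left(7 + \frac{3}{10 + 2}\right)\right)^{2} = \left(351 + \left(7 + \frac{3}{12}\right)\right)^{2} = \left(351 + \left(7 + 3 \cdot \frac{1}{12}\right)\right)^{2} = \left(351 + \left(7 + \frac{1}{4}\right)\right)^{2} = \left(351 + \frac{29}{4}\right)^{2} = \left(\frac{1433}{4}\right)^{2} = \frac{2053489}{16}$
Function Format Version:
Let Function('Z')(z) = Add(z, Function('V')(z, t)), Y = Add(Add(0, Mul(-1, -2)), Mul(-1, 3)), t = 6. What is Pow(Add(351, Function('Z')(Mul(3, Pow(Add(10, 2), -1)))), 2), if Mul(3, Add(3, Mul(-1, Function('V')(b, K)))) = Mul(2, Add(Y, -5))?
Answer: Rational(2053489, 16) ≈ 1.2834e+5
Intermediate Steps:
Y = -1 (Y = Add(Add(0, 2), -3) = Add(2, -3) = -1)
Function('V')(b, K) = 7 (Function('V')(b, K) = Add(3, Mul(Rational(-1, 3), Mul(2, Add(-1, -5)))) = Add(3, Mul(Rational(-1, 3), Mul(2, -6))) = Add(3, Mul(Rational(-1, 3), -12)) = Add(3, 4) = 7)
Function('Z')(z) = Add(7, z) (Function('Z')(z) = Add(z, 7) = Add(7, z))
Pow(Add(351, Function('Z')(Mul(3, Pow(Add(10, 2), -1)))), 2) = Pow(Add(351, Add(7, Mul(3, Pow(Add(10, 2), -1)))), 2) = Pow(Add(351, Add(7, Mul(3, Pow(12, -1)))), 2) = Pow(Add(351, Add(7, Mul(3, Rational(1, 12)))), 2) = Pow(Add(351, Add(7, Rational(1, 4))), 2) = Pow(Add(351, Rational(29, 4)), 2) = Pow(Rational(1433, 4), 2) = Rational(2053489, 16)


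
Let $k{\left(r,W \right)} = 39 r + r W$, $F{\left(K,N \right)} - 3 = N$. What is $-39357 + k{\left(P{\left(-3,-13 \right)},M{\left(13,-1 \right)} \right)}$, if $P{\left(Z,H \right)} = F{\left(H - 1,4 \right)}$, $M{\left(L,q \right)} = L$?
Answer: $-38993$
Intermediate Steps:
$F{\left(K,N \right)} = 3 + N$
$P{\left(Z,H \right)} = 7$ ($P{\left(Z,H \right)} = 3 + 4 = 7$)
$k{\left(r,W \right)} = 39 r + W r$
$-39357 + k{\left(P{\left(-3,-13 \right)},M{\left(13,-1 \right)} \right)} = -39357 + 7 \left(39 + 13\right) = -39357 + 7 \cdot 52 = -39357 + 364 = -38993$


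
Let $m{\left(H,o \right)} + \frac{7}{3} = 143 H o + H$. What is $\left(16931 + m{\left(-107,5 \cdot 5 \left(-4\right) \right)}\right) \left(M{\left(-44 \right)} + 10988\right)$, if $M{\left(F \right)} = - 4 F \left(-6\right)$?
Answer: $\frac{46092077980}{3} \approx 1.5364 \cdot 10^{10}$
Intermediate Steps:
$m{\left(H,o \right)} = - \frac{7}{3} + H + 143 H o$ ($m{\left(H,o \right)} = - \frac{7}{3} + \left(143 H o + H\right) = - \frac{7}{3} + \left(H + 143 H o\right) = - \frac{7}{3} + H + 143 H o$)
$M{\left(F \right)} = 24 F$
$\left(16931 + m{\left(-107,5 \cdot 5 \left(-4\right) \right)}\right) \left(M{\left(-44 \right)} + 10988\right) = \left(16931 - \left(\frac{328}{3} + 15301 \cdot 5 \cdot 5 \left(-4\right)\right)\right) \left(24 \left(-44\right) + 10988\right) = \left(16931 - \left(\frac{328}{3} + 15301 \cdot 25 \left(-4\right)\right)\right) \left(-1056 + 10988\right) = \left(16931 - \left(\frac{328}{3} - 1530100\right)\right) 9932 = \left(16931 - - \frac{4589972}{3}\right) 9932 = \left(16931 + \frac{4589972}{3}\right) 9932 = \frac{4640765}{3} \cdot 9932 = \frac{46092077980}{3}$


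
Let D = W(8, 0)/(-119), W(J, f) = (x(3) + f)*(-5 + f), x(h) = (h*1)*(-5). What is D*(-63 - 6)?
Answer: 5175/119 ≈ 43.487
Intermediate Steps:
x(h) = -5*h (x(h) = h*(-5) = -5*h)
W(J, f) = (-15 + f)*(-5 + f) (W(J, f) = (-5*3 + f)*(-5 + f) = (-15 + f)*(-5 + f))
D = -75/119 (D = (75 + 0² - 20*0)/(-119) = (75 + 0 + 0)*(-1/119) = 75*(-1/119) = -75/119 ≈ -0.63025)
D*(-63 - 6) = -75*(-63 - 6)/119 = -75/119*(-69) = 5175/119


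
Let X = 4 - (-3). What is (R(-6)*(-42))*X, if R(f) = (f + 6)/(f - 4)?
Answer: 0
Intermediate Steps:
X = 7 (X = 4 - 1*(-3) = 4 + 3 = 7)
R(f) = (6 + f)/(-4 + f)
(R(-6)*(-42))*X = (((6 - 6)/(-4 - 6))*(-42))*7 = ((0/(-10))*(-42))*7 = (-⅒*0*(-42))*7 = (0*(-42))*7 = 0*7 = 0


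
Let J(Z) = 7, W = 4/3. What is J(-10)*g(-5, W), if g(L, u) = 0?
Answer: 0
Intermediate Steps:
W = 4/3 (W = 4*(1/3) = 4/3 ≈ 1.3333)
J(-10)*g(-5, W) = 7*0 = 0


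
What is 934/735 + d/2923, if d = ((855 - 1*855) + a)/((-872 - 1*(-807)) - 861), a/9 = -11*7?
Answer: 2528565287/1989423030 ≈ 1.2710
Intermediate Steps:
a = -693 (a = 9*(-11*7) = 9*(-77) = -693)
d = 693/926 (d = ((855 - 1*855) - 693)/((-872 - 1*(-807)) - 861) = ((855 - 855) - 693)/((-872 + 807) - 861) = (0 - 693)/(-65 - 861) = -693/(-926) = -693*(-1/926) = 693/926 ≈ 0.74838)
934/735 + d/2923 = 934/735 + (693/926)/2923 = 934*(1/735) + (693/926)*(1/2923) = 934/735 + 693/2706698 = 2528565287/1989423030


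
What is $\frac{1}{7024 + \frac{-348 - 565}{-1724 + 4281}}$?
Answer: $\frac{2557}{17959455} \approx 0.00014238$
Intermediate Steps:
$\frac{1}{7024 + \frac{-348 - 565}{-1724 + 4281}} = \frac{1}{7024 - \frac{913}{2557}} = \frac{1}{\frac{17959455}{2557}} = \frac{2557}{17959455}$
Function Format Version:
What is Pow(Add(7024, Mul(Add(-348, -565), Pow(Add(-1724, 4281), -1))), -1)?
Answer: Rational(2557, 17959455) ≈ 0.00014238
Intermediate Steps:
Pow(Add(7024, Mul(Add(-348, -565), Pow(Add(-1724, 4281), -1))), -1) = Pow(Add(7024, Mul(-913, Pow(2557, -1))), -1) = Pow(Add(7024, Mul(-913, Rational(1, 2557))), -1) = Pow(Add(7024, Rational(-913, 2557)), -1) = Pow(Rational(17959455, 2557), -1) = Rational(2557, 17959455)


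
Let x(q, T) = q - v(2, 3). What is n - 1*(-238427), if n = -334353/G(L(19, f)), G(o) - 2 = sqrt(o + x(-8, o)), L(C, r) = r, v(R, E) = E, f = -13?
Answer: 3003625/14 + 334353*I*sqrt(6)/14 ≈ 2.1454e+5 + 58500.0*I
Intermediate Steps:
x(q, T) = -3 + q (x(q, T) = q - 1*3 = q - 3 = -3 + q)
G(o) = 2 + sqrt(-11 + o) (G(o) = 2 + sqrt(o + (-3 - 8)) = 2 + sqrt(o - 11) = 2 + sqrt(-11 + o))
n = -334353/(2 + 2*I*sqrt(6)) (n = -334353/(2 + sqrt(-11 - 13)) = -334353/(2 + sqrt(-24)) = -334353/(2 + 2*I*sqrt(6)) ≈ -23882.0 + 58500.0*I)
n - 1*(-238427) = (-334353/14 + 334353*I*sqrt(6)/14) - 1*(-238427) = (-334353/14 + 334353*I*sqrt(6)/14) + 238427 = 3003625/14 + 334353*I*sqrt(6)/14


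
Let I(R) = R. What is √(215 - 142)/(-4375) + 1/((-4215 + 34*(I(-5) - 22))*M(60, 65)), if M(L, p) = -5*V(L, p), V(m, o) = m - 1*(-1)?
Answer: 1/1565565 - √73/4375 ≈ -0.0019523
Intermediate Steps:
V(m, o) = 1 + m (V(m, o) = m + 1 = 1 + m)
M(L, p) = -5 - 5*L (M(L, p) = -5*(1 + L) = -5 - 5*L)
√(215 - 142)/(-4375) + 1/((-4215 + 34*(I(-5) - 22))*M(60, 65)) = √(215 - 142)/(-4375) + 1/((-4215 + 34*(-5 - 22))*(-5 - 5*60)) = √73*(-1/4375) + 1/((-4215 + 34*(-27))*(-5 - 300)) = -√73/4375 + 1/(-4215 - 918*(-305)) = -√73/4375 - 1/305/(-5133) = -√73/4375 - 1/5133*(-1/305) = -√73/4375 + 1/1565565 = 1/1565565 - √73/4375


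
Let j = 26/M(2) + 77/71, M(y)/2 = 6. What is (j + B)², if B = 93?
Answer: 1681246009/181476 ≈ 9264.3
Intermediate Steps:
M(y) = 12 (M(y) = 2*6 = 12)
j = 1385/426 (j = 26/12 + 77/71 = 26*(1/12) + 77*(1/71) = 13/6 + 77/71 = 1385/426 ≈ 3.2512)
(j + B)² = (1385/426 + 93)² = (41003/426)² = 1681246009/181476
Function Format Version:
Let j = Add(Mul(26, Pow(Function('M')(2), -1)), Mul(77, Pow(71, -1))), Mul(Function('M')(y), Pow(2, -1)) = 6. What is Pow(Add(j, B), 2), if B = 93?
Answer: Rational(1681246009, 181476) ≈ 9264.3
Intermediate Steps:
Function('M')(y) = 12 (Function('M')(y) = Mul(2, 6) = 12)
j = Rational(1385, 426) (j = Add(Mul(26, Pow(12, -1)), Mul(77, Pow(71, -1))) = Add(Mul(26, Rational(1, 12)), Mul(77, Rational(1, 71))) = Add(Rational(13, 6), Rational(77, 71)) = Rational(1385, 426) ≈ 3.2512)
Pow(Add(j, B), 2) = Pow(Add(Rational(1385, 426), 93), 2) = Pow(Rational(41003, 426), 2) = Rational(1681246009, 181476)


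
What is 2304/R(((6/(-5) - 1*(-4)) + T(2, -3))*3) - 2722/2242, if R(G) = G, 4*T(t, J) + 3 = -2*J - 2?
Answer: 17135539/68381 ≈ 250.59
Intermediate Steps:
T(t, J) = -5/4 - J/2 (T(t, J) = -¾ + (-2*J - 2)/4 = -¾ + (-2 - 2*J)/4 = -¾ + (-½ - J/2) = -5/4 - J/2)
2304/R(((6/(-5) - 1*(-4)) + T(2, -3))*3) - 2722/2242 = 2304/((((6/(-5) - 1*(-4)) + (-5/4 - ½*(-3)))*3)) - 2722/2242 = 2304/((((6*(-⅕) + 4) + (-5/4 + 3/2))*3)) - 2722*1/2242 = 2304/((((-6/5 + 4) + ¼)*3)) - 1361/1121 = 2304/(((14/5 + ¼)*3)) - 1361/1121 = 2304/(((61/20)*3)) - 1361/1121 = 2304/(183/20) - 1361/1121 = 2304*(20/183) - 1361/1121 = 15360/61 - 1361/1121 = 17135539/68381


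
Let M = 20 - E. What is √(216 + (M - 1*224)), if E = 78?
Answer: I*√66 ≈ 8.124*I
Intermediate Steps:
M = -58 (M = 20 - 1*78 = 20 - 78 = -58)
√(216 + (M - 1*224)) = √(216 + (-58 - 1*224)) = √(216 + (-58 - 224)) = √(216 - 282) = √(-66) = I*√66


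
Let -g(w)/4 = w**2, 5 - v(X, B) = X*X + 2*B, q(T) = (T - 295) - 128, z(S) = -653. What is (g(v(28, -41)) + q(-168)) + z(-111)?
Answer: -1944480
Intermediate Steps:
q(T) = -423 + T (q(T) = (-295 + T) - 128 = -423 + T)
v(X, B) = 5 - X**2 - 2*B (v(X, B) = 5 - (X*X + 2*B) = 5 - (X**2 + 2*B) = 5 + (-X**2 - 2*B) = 5 - X**2 - 2*B)
g(w) = -4*w**2
(g(v(28, -41)) + q(-168)) + z(-111) = (-4*(5 - 1*28**2 - 2*(-41))**2 + (-423 - 168)) - 653 = (-4*(5 - 1*784 + 82)**2 - 591) - 653 = (-4*(5 - 784 + 82)**2 - 591) - 653 = (-4*(-697)**2 - 591) - 653 = (-4*485809 - 591) - 653 = (-1943236 - 591) - 653 = -1943827 - 653 = -1944480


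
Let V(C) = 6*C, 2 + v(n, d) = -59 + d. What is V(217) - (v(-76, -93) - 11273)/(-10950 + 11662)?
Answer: 938451/712 ≈ 1318.0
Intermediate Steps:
v(n, d) = -61 + d (v(n, d) = -2 + (-59 + d) = -61 + d)
V(217) - (v(-76, -93) - 11273)/(-10950 + 11662) = 6*217 - ((-61 - 93) - 11273)/(-10950 + 11662) = 1302 - (-154 - 11273)/712 = 1302 - (-11427)/712 = 1302 - 1*(-11427/712) = 1302 + 11427/712 = 938451/712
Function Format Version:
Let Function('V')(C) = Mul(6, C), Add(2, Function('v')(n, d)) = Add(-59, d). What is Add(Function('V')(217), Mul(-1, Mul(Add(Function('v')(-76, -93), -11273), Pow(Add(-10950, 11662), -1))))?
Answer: Rational(938451, 712) ≈ 1318.0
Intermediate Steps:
Function('v')(n, d) = Add(-61, d) (Function('v')(n, d) = Add(-2, Add(-59, d)) = Add(-61, d))
Add(Function('V')(217), Mul(-1, Mul(Add(Function('v')(-76, -93), -11273), Pow(Add(-10950, 11662), -1)))) = Add(Mul(6, 217), Mul(-1, Mul(Add(Add(-61, -93), -11273), Pow(Add(-10950, 11662), -1)))) = Add(1302, Mul(-1, Mul(Add(-154, -11273), Pow(712, -1)))) = Add(1302, Mul(-1, Mul(-11427, Rational(1, 712)))) = Add(1302, Mul(-1, Rational(-11427, 712))) = Add(1302, Rational(11427, 712)) = Rational(938451, 712)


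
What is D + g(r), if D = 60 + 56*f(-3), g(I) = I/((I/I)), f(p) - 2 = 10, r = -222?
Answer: 510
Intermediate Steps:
f(p) = 12 (f(p) = 2 + 10 = 12)
g(I) = I (g(I) = I/1 = I*1 = I)
D = 732 (D = 60 + 56*12 = 60 + 672 = 732)
D + g(r) = 732 - 222 = 510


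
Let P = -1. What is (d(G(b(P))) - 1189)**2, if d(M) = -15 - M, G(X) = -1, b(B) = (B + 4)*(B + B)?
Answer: 1447209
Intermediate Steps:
b(B) = 2*B*(4 + B) (b(B) = (4 + B)*(2*B) = 2*B*(4 + B))
(d(G(b(P))) - 1189)**2 = ((-15 - 1*(-1)) - 1189)**2 = ((-15 + 1) - 1189)**2 = (-14 - 1189)**2 = (-1203)**2 = 1447209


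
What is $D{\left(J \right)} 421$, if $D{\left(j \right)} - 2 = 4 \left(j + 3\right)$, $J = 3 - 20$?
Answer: $-22734$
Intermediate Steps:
$J = -17$ ($J = 3 - 20 = -17$)
$D{\left(j \right)} = 14 + 4 j$ ($D{\left(j \right)} = 2 + 4 \left(j + 3\right) = 2 + 4 \left(3 + j\right) = 2 + \left(12 + 4 j\right) = 14 + 4 j$)
$D{\left(J \right)} 421 = \left(14 + 4 \left(-17\right)\right) 421 = \left(14 - 68\right) 421 = \left(-54\right) 421 = -22734$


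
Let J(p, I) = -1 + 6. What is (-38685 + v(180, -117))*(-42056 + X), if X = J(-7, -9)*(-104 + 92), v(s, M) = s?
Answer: 1621676580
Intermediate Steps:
J(p, I) = 5
X = -60 (X = 5*(-104 + 92) = 5*(-12) = -60)
(-38685 + v(180, -117))*(-42056 + X) = (-38685 + 180)*(-42056 - 60) = -38505*(-42116) = 1621676580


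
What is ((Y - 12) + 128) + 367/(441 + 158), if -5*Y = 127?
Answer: 273182/2995 ≈ 91.213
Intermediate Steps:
Y = -127/5 (Y = -1/5*127 = -127/5 ≈ -25.400)
((Y - 12) + 128) + 367/(441 + 158) = ((-127/5 - 12) + 128) + 367/(441 + 158) = (-187/5 + 128) + 367/599 = 453/5 + (1/599)*367 = 453/5 + 367/599 = 273182/2995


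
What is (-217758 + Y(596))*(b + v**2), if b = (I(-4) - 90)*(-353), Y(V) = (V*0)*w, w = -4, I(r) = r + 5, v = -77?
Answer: -8132390268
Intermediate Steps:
I(r) = 5 + r
Y(V) = 0 (Y(V) = (V*0)*(-4) = 0*(-4) = 0)
b = 31417 (b = ((5 - 4) - 90)*(-353) = (1 - 90)*(-353) = -89*(-353) = 31417)
(-217758 + Y(596))*(b + v**2) = (-217758 + 0)*(31417 + (-77)**2) = -217758*(31417 + 5929) = -217758*37346 = -8132390268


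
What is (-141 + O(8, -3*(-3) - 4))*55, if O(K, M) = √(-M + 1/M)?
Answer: -7755 + 22*I*√30 ≈ -7755.0 + 120.5*I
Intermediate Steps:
O(K, M) = √(1/M - M)
(-141 + O(8, -3*(-3) - 4))*55 = (-141 + √(1/(-3*(-3) - 4) - (-3*(-3) - 4)))*55 = (-141 + √(1/(9 - 4) - (9 - 4)))*55 = (-141 + √(1/5 - 1*5))*55 = (-141 + √(⅕ - 5))*55 = (-141 + √(-24/5))*55 = (-141 + 2*I*√30/5)*55 = -7755 + 22*I*√30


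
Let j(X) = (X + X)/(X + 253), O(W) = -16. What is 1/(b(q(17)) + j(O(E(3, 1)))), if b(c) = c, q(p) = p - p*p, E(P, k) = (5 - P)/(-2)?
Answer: -237/64496 ≈ -0.0036746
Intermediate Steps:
E(P, k) = -5/2 + P/2 (E(P, k) = (5 - P)*(-1/2) = -5/2 + P/2)
j(X) = 2*X/(253 + X) (j(X) = (2*X)/(253 + X) = 2*X/(253 + X))
q(p) = p - p**2
1/(b(q(17)) + j(O(E(3, 1)))) = 1/(17*(1 - 1*17) + 2*(-16)/(253 - 16)) = 1/(17*(1 - 17) + 2*(-16)/237) = 1/(17*(-16) + 2*(-16)*(1/237)) = 1/(-272 - 32/237) = 1/(-64496/237) = -237/64496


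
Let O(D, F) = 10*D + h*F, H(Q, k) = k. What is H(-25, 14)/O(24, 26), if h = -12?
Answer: -7/36 ≈ -0.19444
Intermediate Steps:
O(D, F) = -12*F + 10*D (O(D, F) = 10*D - 12*F = -12*F + 10*D)
H(-25, 14)/O(24, 26) = 14/(-12*26 + 10*24) = 14/(-312 + 240) = 14/(-72) = 14*(-1/72) = -7/36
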